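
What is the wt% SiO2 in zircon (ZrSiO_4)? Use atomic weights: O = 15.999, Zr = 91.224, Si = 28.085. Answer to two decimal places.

32.78 wt%

Formula mass = 183.305 g/mol.
1 Si → 1.0000 mol SiO2 per formula unit; M(SiO2) = 60.083, so SiO2 mass = 60.083 g.
60.083/183.305 × 100 = 32.78 wt%.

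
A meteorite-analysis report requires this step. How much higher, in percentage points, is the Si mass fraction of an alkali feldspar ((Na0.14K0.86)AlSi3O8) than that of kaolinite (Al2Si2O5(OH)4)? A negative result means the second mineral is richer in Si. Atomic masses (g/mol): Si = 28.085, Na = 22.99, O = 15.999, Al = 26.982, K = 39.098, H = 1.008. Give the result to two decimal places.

8.76 percentage points

Si in (Na0.14K0.86)AlSi3O8: molar mass 276.072 g/mol; 3×28.085 = 84.255 g → 30.52 wt%.
Si in Al2Si2O5(OH)4: molar mass 258.157 g/mol; 2×28.085 = 56.170 g → 21.76 wt%.
Difference = 30.52 − 21.76 = 8.76 percentage points.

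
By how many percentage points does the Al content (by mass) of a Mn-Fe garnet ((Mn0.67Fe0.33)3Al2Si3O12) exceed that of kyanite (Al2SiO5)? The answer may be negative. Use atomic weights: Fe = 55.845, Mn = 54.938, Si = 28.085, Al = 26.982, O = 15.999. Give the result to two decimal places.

Al in (Mn0.67Fe0.33)3Al2Si3O12: molar mass 495.919 g/mol; 2×26.982 = 53.964 g → 10.88 wt%.
Al in Al2SiO5: molar mass 162.044 g/mol; 2×26.982 = 53.964 g → 33.30 wt%.
Difference = 10.88 − 33.30 = -22.42 percentage points.

-22.42 percentage points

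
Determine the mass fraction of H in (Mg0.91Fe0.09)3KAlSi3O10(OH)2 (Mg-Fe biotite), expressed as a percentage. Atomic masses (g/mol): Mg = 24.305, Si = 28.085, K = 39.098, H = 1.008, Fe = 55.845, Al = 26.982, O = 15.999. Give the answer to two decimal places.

Molar mass of (Mg0.91Fe0.09)3KAlSi3O10(OH)2: 2.73×24.305 + 0.27×55.845 + 1×39.098 + 1×26.982 + 3×28.085 + 12×15.999 + 2×1.008 = 425.770 g/mol.
Mass of H per formula unit: 2 × 1.008 = 2.016 g.
Weight fraction H = 2.016 / 425.770 = 0.0047.

0.47 mass %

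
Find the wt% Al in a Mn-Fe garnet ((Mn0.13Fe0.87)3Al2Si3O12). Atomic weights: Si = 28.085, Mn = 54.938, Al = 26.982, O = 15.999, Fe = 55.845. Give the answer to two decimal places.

10.85 mass %

M((Mn0.13Fe0.87)3Al2Si3O12) = 497.388 g/mol.
Al contributes 2 × 26.982 = 53.964 g per mole.
53.964/497.388 = 0.1085 → 10.85%.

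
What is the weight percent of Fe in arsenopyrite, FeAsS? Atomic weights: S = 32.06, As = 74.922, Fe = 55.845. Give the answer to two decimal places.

34.30 weight percent

Formula mass = 1×55.845 + 1×74.922 + 1×32.06 = 162.827 g/mol, of which 55.845 g is Fe.
So Fe makes up 55.845/162.827 = 0.3430 of the mass, i.e. 34.30%.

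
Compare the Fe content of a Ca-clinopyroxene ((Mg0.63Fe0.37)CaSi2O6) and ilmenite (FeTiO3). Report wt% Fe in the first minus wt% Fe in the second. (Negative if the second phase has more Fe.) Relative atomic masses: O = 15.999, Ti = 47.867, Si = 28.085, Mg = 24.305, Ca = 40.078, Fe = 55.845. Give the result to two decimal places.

-27.76 percentage points

Fe in (Mg0.63Fe0.37)CaSi2O6: molar mass 228.217 g/mol; 0.37×55.845 = 20.663 g → 9.05 wt%.
Fe in FeTiO3: molar mass 151.709 g/mol; 1×55.845 = 55.845 g → 36.81 wt%.
Difference = 9.05 − 36.81 = -27.76 percentage points.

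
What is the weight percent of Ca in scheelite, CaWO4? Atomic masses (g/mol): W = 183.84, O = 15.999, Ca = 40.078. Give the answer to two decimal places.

13.92 weight percent

Formula mass = 1×40.078 + 1×183.84 + 4×15.999 = 287.914 g/mol, of which 40.078 g is Ca.
So Ca makes up 40.078/287.914 = 0.1392 of the mass, i.e. 13.92%.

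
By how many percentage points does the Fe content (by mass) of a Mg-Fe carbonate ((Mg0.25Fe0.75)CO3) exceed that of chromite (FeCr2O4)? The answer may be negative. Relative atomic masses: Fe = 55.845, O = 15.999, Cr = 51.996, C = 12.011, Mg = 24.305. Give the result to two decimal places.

13.84 percentage points

First mineral: 41.884 g Fe in 107.968 g formula = 38.79 wt% Fe.
Second mineral: 55.845 g Fe in 223.833 g formula = 24.95 wt% Fe.
38.79% − 24.95% gives a difference of 13.84 percentage points.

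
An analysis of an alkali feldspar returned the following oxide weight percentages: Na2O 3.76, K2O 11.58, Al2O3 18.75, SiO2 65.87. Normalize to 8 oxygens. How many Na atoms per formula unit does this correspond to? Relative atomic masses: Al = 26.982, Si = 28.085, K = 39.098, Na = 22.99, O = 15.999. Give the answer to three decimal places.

0.332 Na apfu

Na2O (M=61.979): mol = 0.06067; Na = 0.12134, O = 0.06067.
K2O (M=94.195): mol = 0.12294; K = 0.24588, O = 0.12294.
Al2O3 (M=101.961): mol = 0.18389; Al = 0.36778, O = 0.55167.
SiO2 (M=60.083): mol = 1.09632; Si = 1.09632, O = 2.19264.
ΣO = 2.92792; factor = 8/ΣO = 2.73232.
Na apfu = 0.12134 × 2.73232 = 0.332.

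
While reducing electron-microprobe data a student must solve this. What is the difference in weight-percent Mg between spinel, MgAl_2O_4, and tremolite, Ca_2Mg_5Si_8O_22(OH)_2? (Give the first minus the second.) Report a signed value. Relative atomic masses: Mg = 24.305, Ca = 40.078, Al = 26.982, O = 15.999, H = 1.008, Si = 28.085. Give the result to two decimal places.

2.12 percentage points

Mg in MgAl_2O_4: molar mass 142.265 g/mol; 1×24.305 = 24.305 g → 17.08 wt%.
Mg in Ca_2Mg_5Si_8O_22(OH)_2: molar mass 812.353 g/mol; 5×24.305 = 121.525 g → 14.96 wt%.
Difference = 17.08 − 14.96 = 2.12 percentage points.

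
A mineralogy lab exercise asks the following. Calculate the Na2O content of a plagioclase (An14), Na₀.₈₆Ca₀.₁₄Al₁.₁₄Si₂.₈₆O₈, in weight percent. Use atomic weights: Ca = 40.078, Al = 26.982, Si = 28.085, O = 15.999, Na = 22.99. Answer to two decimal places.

10.08 wt%

M(Na₀.₈₆Ca₀.₁₄Al₁.₁₄Si₂.₈₆O₈) = 264.457 g/mol; M(Na2O) = 61.979 g/mol.
Moles Na2O per formula unit = 0.86 Na ÷ 2 = 0.4300.
Na2O fraction = (0.4300 × 61.979) / 264.457 = 26.651/264.457 = 0.1008.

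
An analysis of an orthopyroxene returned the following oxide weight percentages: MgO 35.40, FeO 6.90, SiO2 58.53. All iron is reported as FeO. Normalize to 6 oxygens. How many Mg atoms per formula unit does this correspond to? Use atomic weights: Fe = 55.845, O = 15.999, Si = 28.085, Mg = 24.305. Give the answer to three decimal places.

1.803 Mg apfu

MgO: 35.40/40.304 = 0.87832 mol → 0.87832 mol Mg, 0.87832 mol O.
FeO: 6.90/71.844 = 0.09604 mol → 0.09604 mol Fe, 0.09604 mol O.
SiO2: 58.53/60.083 = 0.97415 mol → 0.97415 mol Si, 1.94830 mol O.
Total oxygen = 2.92266 mol. Normalization factor = 6/2.92266 = 2.05292.
Mg per 6 O = 0.87832 × 2.05292 = 1.803.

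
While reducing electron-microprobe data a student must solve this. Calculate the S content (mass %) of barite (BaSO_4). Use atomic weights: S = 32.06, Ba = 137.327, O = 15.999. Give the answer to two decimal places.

13.74 mass %

M(BaSO_4) = 233.383 g/mol.
S contributes 1 × 32.06 = 32.060 g per mole.
32.060/233.383 = 0.1374 → 13.74%.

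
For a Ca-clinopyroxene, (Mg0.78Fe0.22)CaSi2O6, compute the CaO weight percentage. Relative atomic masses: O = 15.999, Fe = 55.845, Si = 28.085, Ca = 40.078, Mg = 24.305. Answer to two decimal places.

Formula mass = 223.486 g/mol.
1 Ca → 1.0000 mol CaO per formula unit; M(CaO) = 56.077, so CaO mass = 56.077 g.
56.077/223.486 × 100 = 25.09 wt%.

25.09 wt%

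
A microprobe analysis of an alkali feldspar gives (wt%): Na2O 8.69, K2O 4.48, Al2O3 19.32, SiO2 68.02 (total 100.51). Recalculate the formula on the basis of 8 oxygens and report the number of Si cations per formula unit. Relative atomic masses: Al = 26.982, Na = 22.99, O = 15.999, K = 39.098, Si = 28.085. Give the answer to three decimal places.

8.69 wt% Na2O ÷ 61.979 g/mol = 0.14021 mol, giving 0.28042 Na and 0.14021 O.
4.48 wt% K2O ÷ 94.195 g/mol = 0.04756 mol, giving 0.09512 K and 0.04756 O.
19.32 wt% Al2O3 ÷ 101.961 g/mol = 0.18948 mol, giving 0.37896 Al and 0.56844 O.
68.02 wt% SiO2 ÷ 60.083 g/mol = 1.13210 mol, giving 1.13210 Si and 2.26420 O.
Oxygen sums to 3.02041; scaling by 8/3.02041 = 2.64865 puts the formula on 8 O.
Si: 1.13210 × 2.64865 = 2.999 atoms per formula unit.

2.999 Si apfu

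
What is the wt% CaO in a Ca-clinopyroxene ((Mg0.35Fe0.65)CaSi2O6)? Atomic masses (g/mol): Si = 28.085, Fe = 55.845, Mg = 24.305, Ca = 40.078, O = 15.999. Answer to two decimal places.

M((Mg0.35Fe0.65)CaSi2O6) = 237.048 g/mol; M(CaO) = 56.077 g/mol.
Moles CaO per formula unit = 1 Ca ÷ 1 = 1.0000.
CaO fraction = (1.0000 × 56.077) / 237.048 = 56.077/237.048 = 0.2366.

23.66 wt%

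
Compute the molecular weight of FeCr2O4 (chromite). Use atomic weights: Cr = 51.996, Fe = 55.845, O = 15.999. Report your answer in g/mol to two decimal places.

223.83 g/mol

M = 1·55.845 + 2·51.996 + 4·15.999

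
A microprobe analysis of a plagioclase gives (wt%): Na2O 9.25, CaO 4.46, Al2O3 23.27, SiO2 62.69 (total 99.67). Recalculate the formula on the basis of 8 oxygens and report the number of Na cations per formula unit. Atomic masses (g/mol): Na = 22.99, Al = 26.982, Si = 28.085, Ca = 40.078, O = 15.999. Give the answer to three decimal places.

9.25 wt% Na2O ÷ 61.979 g/mol = 0.14924 mol, giving 0.29848 Na and 0.14924 O.
4.46 wt% CaO ÷ 56.077 g/mol = 0.07953 mol, giving 0.07953 Ca and 0.07953 O.
23.27 wt% Al2O3 ÷ 101.961 g/mol = 0.22822 mol, giving 0.45644 Al and 0.68466 O.
62.69 wt% SiO2 ÷ 60.083 g/mol = 1.04339 mol, giving 1.04339 Si and 2.08678 O.
Oxygen sums to 3.00021; scaling by 8/3.00021 = 2.66648 puts the formula on 8 O.
Na: 0.29848 × 2.66648 = 0.796 atoms per formula unit.

0.796 Na apfu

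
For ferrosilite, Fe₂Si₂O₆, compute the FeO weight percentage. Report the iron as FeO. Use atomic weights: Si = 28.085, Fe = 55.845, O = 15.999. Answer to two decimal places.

Formula mass = 263.854 g/mol.
2 Fe → 2.0000 mol FeO per formula unit; M(FeO) = 71.844, so FeO mass = 143.688 g.
143.688/263.854 × 100 = 54.46 wt%.

54.46 wt%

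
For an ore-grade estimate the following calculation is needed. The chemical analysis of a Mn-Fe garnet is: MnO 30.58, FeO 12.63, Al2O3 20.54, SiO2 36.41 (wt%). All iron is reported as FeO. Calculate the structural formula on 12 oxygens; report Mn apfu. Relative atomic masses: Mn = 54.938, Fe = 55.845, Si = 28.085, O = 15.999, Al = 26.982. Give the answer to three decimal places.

30.58 wt% MnO ÷ 70.937 g/mol = 0.43109 mol, giving 0.43109 Mn and 0.43109 O.
12.63 wt% FeO ÷ 71.844 g/mol = 0.17580 mol, giving 0.17580 Fe and 0.17580 O.
20.54 wt% Al2O3 ÷ 101.961 g/mol = 0.20145 mol, giving 0.40290 Al and 0.60435 O.
36.41 wt% SiO2 ÷ 60.083 g/mol = 0.60600 mol, giving 0.60600 Si and 1.21200 O.
Oxygen sums to 2.42324; scaling by 12/2.42324 = 4.95205 puts the formula on 12 O.
Mn: 0.43109 × 4.95205 = 2.135 atoms per formula unit.

2.135 Mn apfu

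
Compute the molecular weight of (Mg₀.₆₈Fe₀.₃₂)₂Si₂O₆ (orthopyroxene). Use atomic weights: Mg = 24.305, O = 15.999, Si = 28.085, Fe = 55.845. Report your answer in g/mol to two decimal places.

The formula mass is the sum 1.36*24.305 + 0.64*55.845 + 2*28.085 + 6*15.999.

220.96 g/mol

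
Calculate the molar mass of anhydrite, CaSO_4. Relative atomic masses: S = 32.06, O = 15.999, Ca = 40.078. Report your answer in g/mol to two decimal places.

136.13 g/mol

Ca: 1 × 40.078 = 40.0780
S: 1 × 32.06 = 32.0600
O: 4 × 15.999 = 63.9960
Summing the contributions gives the formula mass.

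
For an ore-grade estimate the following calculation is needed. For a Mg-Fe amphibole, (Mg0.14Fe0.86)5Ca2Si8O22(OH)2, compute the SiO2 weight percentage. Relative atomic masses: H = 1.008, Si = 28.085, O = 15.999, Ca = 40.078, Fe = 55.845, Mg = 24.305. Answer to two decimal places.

Molar mass of (Mg0.14Fe0.86)5Ca2Si8O22(OH)2 = 0.70*24.305 + 4.30*55.845 + 2*40.078 + 8*28.085 + 24*15.999 + 2*1.008 = 947.975 g/mol.
Each formula unit contains 8 Si, equivalent to 8/1 = 8.0000 mol SiO2.
M(SiO2) = 1×28.085 + 2×15.999 = 60.083 g/mol.
Mass of SiO2 per formula unit = 8.0000 × 60.083 = 480.664 g.
SiO2 wt% = 480.664 / 947.975 × 100 = 50.70%.

50.70 wt%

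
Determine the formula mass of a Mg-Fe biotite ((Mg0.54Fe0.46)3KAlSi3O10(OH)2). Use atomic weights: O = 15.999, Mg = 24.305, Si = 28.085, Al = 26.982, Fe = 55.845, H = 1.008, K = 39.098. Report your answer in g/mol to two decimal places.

Mg: 1.62 × 24.305 = 39.3741
Fe: 1.38 × 55.845 = 77.0661
K: 1 × 39.098 = 39.0980
Al: 1 × 26.982 = 26.9820
Si: 3 × 28.085 = 84.2550
O: 12 × 15.999 = 191.9880
H: 2 × 1.008 = 2.0160
Summing the contributions gives the formula mass.

460.78 g/mol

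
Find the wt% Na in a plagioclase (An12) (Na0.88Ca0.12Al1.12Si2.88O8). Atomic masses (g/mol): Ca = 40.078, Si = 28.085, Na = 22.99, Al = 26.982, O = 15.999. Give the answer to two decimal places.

7.66 mass %

M(Na0.88Ca0.12Al1.12Si2.88O8) = 264.137 g/mol.
Na contributes 0.88 × 22.99 = 20.231 g per mole.
20.231/264.137 = 0.0766 → 7.66%.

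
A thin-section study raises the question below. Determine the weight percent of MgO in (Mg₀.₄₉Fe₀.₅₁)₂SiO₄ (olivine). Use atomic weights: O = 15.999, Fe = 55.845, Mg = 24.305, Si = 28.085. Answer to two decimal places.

M((Mg₀.₄₉Fe₀.₅₁)₂SiO₄) = 172.862 g/mol; M(MgO) = 40.304 g/mol.
Moles MgO per formula unit = 0.98 Mg ÷ 1 = 0.9800.
MgO fraction = (0.9800 × 40.304) / 172.862 = 39.498/172.862 = 0.2285.

22.85 wt%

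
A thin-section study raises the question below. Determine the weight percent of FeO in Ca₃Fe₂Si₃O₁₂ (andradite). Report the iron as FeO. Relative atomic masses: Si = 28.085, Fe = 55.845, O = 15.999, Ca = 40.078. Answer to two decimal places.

Formula mass = 508.167 g/mol.
2 Fe → 2.0000 mol FeO per formula unit; M(FeO) = 71.844, so FeO mass = 143.688 g.
143.688/508.167 × 100 = 28.28 wt%.

28.28 wt%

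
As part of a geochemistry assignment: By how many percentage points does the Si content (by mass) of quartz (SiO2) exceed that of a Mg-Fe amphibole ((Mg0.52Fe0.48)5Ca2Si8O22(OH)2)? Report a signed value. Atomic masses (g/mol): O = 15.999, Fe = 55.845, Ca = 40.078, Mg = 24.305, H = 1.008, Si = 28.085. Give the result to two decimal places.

M(SiO2) = 60.083 g/mol, so wt% Si = 28.085/60.083 × 100 = 46.74%.
M((Mg0.52Fe0.48)5Ca2Si8O22(OH)2) = 888.049 g/mol, so wt% Si = 224.680/888.049 × 100 = 25.30%.
46.74 − 25.30 = 21.44 pp.

21.44 percentage points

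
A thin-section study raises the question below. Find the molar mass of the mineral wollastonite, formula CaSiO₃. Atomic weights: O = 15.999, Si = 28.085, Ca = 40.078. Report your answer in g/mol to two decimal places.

116.16 g/mol

Ca: 1 × 40.078 = 40.0780
Si: 1 × 28.085 = 28.0850
O: 3 × 15.999 = 47.9970
Summing the contributions gives the formula mass.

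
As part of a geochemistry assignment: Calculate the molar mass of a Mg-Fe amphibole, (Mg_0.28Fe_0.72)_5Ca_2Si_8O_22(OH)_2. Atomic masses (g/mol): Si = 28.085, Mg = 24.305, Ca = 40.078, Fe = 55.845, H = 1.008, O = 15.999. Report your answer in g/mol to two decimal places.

The formula mass is the sum 1.40×24.305 + 3.60×55.845 + 2×40.078 + 8×28.085 + 24×15.999 + 2×1.008.

925.90 g/mol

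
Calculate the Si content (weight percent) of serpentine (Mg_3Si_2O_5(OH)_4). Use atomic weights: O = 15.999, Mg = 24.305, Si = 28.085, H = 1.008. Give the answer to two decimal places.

M(Mg_3Si_2O_5(OH)_4) = 277.108 g/mol.
Si contributes 2 × 28.085 = 56.170 g per mole.
56.170/277.108 = 0.2027 → 20.27%.

20.27 weight percent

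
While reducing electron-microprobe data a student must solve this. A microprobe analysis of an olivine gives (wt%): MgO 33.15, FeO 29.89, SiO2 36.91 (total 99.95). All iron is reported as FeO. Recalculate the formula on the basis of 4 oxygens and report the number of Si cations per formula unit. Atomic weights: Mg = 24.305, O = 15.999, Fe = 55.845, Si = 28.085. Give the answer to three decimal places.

0.996 Si apfu

33.15 wt% MgO ÷ 40.304 g/mol = 0.82250 mol, giving 0.82250 Mg and 0.82250 O.
29.89 wt% FeO ÷ 71.844 g/mol = 0.41604 mol, giving 0.41604 Fe and 0.41604 O.
36.91 wt% SiO2 ÷ 60.083 g/mol = 0.61432 mol, giving 0.61432 Si and 1.22864 O.
Oxygen sums to 2.46718; scaling by 4/2.46718 = 1.62128 puts the formula on 4 O.
Si: 0.61432 × 1.62128 = 0.996 atoms per formula unit.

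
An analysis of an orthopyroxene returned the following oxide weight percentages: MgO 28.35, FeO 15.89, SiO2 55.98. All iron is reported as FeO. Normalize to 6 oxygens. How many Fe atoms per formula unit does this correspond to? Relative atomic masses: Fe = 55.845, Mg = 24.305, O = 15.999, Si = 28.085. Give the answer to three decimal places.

MgO: 28.35/40.304 = 0.70340 mol → 0.70340 mol Mg, 0.70340 mol O.
FeO: 15.89/71.844 = 0.22117 mol → 0.22117 mol Fe, 0.22117 mol O.
SiO2: 55.98/60.083 = 0.93171 mol → 0.93171 mol Si, 1.86342 mol O.
Total oxygen = 2.78799 mol. Normalization factor = 6/2.78799 = 2.15209.
Fe per 6 O = 0.22117 × 2.15209 = 0.476.

0.476 Fe apfu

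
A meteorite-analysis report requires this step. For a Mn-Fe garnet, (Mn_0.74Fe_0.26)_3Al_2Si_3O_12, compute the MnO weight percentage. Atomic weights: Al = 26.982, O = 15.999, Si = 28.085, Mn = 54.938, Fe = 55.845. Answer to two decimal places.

Molar mass of (Mn_0.74Fe_0.26)_3Al_2Si_3O_12 = 2.22×54.938 + 0.78×55.845 + 2×26.982 + 3×28.085 + 12×15.999 = 495.728 g/mol.
Each formula unit contains 2.22 Mn, equivalent to 2.22/1 = 2.2200 mol MnO.
M(MnO) = 1×54.938 + 1×15.999 = 70.937 g/mol.
Mass of MnO per formula unit = 2.2200 × 70.937 = 157.480 g.
MnO wt% = 157.480 / 495.728 × 100 = 31.77%.

31.77 wt%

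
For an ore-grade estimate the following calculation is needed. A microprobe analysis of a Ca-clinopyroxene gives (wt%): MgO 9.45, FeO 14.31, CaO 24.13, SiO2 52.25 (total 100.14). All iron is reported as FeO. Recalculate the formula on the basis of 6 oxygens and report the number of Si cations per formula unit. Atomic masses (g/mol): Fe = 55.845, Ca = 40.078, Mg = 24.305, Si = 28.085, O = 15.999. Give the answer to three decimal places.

MgO (M=40.304): mol = 0.23447; Mg = 0.23447, O = 0.23447.
FeO (M=71.844): mol = 0.19918; Fe = 0.19918, O = 0.19918.
CaO (M=56.077): mol = 0.43030; Ca = 0.43030, O = 0.43030.
SiO2 (M=60.083): mol = 0.86963; Si = 0.86963, O = 1.73926.
ΣO = 2.60321; factor = 6/ΣO = 2.30485.
Si apfu = 0.86963 × 2.30485 = 2.004.

2.004 Si apfu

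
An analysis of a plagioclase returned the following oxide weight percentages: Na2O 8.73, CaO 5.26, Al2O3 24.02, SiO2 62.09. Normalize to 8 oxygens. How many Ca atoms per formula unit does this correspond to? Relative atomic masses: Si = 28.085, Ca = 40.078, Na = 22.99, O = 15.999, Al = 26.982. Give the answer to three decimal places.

Na2O (M=61.979): mol = 0.14085; Na = 0.28170, O = 0.14085.
CaO (M=56.077): mol = 0.09380; Ca = 0.09380, O = 0.09380.
Al2O3 (M=101.961): mol = 0.23558; Al = 0.47116, O = 0.70674.
SiO2 (M=60.083): mol = 1.03340; Si = 1.03340, O = 2.06680.
ΣO = 3.00819; factor = 8/ΣO = 2.65941.
Ca apfu = 0.09380 × 2.65941 = 0.249.

0.249 Ca apfu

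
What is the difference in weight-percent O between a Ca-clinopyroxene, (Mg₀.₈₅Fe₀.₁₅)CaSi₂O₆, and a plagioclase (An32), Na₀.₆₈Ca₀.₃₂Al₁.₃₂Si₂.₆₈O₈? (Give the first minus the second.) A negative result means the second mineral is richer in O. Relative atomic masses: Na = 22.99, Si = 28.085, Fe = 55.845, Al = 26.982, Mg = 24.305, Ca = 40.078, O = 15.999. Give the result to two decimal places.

M((Mg₀.₈₅Fe₀.₁₅)CaSi₂O₆) = 221.278 g/mol, so wt% O = 95.994/221.278 × 100 = 43.38%.
M(Na₀.₆₈Ca₀.₃₂Al₁.₃₂Si₂.₆₈O₈) = 267.334 g/mol, so wt% O = 127.992/267.334 × 100 = 47.88%.
43.38 − 47.88 = -4.50 pp.

-4.50 percentage points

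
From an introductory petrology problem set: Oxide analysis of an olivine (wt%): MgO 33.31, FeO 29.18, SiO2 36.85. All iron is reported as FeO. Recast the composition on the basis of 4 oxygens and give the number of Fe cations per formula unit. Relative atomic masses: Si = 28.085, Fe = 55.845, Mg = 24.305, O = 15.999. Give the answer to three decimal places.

MgO (M=40.304): mol = 0.82647; Mg = 0.82647, O = 0.82647.
FeO (M=71.844): mol = 0.40616; Fe = 0.40616, O = 0.40616.
SiO2 (M=60.083): mol = 0.61332; Si = 0.61332, O = 1.22664.
ΣO = 2.45927; factor = 4/ΣO = 1.62650.
Fe apfu = 0.40616 × 1.62650 = 0.661.

0.661 Fe apfu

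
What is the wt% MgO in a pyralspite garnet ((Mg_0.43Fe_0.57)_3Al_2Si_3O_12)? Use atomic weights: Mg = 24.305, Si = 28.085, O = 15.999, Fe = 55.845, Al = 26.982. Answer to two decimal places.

11.38 wt%

Formula mass = 457.055 g/mol.
1.29 Mg → 1.2900 mol MgO per formula unit; M(MgO) = 40.304, so MgO mass = 51.992 g.
51.992/457.055 × 100 = 11.38 wt%.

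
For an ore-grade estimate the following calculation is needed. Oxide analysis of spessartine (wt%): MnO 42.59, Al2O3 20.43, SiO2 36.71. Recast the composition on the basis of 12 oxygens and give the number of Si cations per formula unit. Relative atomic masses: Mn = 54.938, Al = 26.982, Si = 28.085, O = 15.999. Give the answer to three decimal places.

3.025 Si apfu

MnO (M=70.937): mol = 0.60039; Mn = 0.60039, O = 0.60039.
Al2O3 (M=101.961): mol = 0.20037; Al = 0.40074, O = 0.60111.
SiO2 (M=60.083): mol = 0.61099; Si = 0.61099, O = 1.22198.
ΣO = 2.42348; factor = 12/ΣO = 4.95156.
Si apfu = 0.61099 × 4.95156 = 3.025.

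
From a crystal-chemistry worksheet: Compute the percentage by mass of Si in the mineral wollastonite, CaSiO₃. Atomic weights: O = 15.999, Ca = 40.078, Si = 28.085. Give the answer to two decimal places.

M(CaSiO₃) = 116.160 g/mol.
Si contributes 1 × 28.085 = 28.085 g per mole.
28.085/116.160 = 0.2418 → 24.18%.

24.18 wt%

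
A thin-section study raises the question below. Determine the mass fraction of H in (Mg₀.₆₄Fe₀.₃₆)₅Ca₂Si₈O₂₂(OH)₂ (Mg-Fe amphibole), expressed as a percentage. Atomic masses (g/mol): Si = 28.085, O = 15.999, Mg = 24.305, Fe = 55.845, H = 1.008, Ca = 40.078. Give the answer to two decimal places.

0.23 wt%

M((Mg₀.₆₄Fe₀.₃₆)₅Ca₂Si₈O₂₂(OH)₂) = 869.125 g/mol.
H contributes 2 × 1.008 = 2.016 g per mole.
2.016/869.125 = 0.0023 → 0.23%.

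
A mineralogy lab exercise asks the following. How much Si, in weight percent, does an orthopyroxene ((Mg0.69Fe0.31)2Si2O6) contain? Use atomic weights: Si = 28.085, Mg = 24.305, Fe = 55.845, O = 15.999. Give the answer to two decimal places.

25.49 weight percent

Molar mass of (Mg0.69Fe0.31)2Si2O6: 1.38×24.305 + 0.62×55.845 + 2×28.085 + 6×15.999 = 220.329 g/mol.
Mass of Si per formula unit: 2 × 28.085 = 56.170 g.
Weight fraction Si = 56.170 / 220.329 = 0.2549.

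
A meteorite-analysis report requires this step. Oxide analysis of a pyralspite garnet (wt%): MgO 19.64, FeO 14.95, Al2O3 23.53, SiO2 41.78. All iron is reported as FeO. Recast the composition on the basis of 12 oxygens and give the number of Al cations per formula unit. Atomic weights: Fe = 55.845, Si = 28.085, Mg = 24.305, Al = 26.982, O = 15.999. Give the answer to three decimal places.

1.993 Al apfu

19.64 wt% MgO ÷ 40.304 g/mol = 0.48730 mol, giving 0.48730 Mg and 0.48730 O.
14.95 wt% FeO ÷ 71.844 g/mol = 0.20809 mol, giving 0.20809 Fe and 0.20809 O.
23.53 wt% Al2O3 ÷ 101.961 g/mol = 0.23077 mol, giving 0.46154 Al and 0.69231 O.
41.78 wt% SiO2 ÷ 60.083 g/mol = 0.69537 mol, giving 0.69537 Si and 1.39074 O.
Oxygen sums to 2.77844; scaling by 12/2.77844 = 4.31897 puts the formula on 12 O.
Al: 0.46154 × 4.31897 = 1.993 atoms per formula unit.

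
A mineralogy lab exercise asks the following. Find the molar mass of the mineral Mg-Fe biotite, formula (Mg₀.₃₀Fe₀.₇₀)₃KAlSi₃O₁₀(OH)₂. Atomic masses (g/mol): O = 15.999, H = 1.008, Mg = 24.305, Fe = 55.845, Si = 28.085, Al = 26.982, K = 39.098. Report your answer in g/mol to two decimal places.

483.49 g/mol

Mg: 0.90 × 24.305 = 21.8745
Fe: 2.10 × 55.845 = 117.2745
K: 1 × 39.098 = 39.0980
Al: 1 × 26.982 = 26.9820
Si: 3 × 28.085 = 84.2550
O: 12 × 15.999 = 191.9880
H: 2 × 1.008 = 2.0160
Summing the contributions gives the formula mass.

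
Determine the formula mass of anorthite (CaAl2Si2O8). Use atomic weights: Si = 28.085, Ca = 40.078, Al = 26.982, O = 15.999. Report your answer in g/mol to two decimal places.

Ca: 1 × 40.078 = 40.0780
Al: 2 × 26.982 = 53.9640
Si: 2 × 28.085 = 56.1700
O: 8 × 15.999 = 127.9920
Summing the contributions gives the formula mass.

278.20 g/mol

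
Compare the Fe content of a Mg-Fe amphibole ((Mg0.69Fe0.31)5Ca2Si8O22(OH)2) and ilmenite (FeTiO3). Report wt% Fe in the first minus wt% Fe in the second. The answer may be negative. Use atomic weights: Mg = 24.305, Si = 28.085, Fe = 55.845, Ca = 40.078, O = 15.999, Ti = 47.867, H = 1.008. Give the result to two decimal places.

-26.76 percentage points

First mineral: 86.560 g Fe in 861.240 g formula = 10.05 wt% Fe.
Second mineral: 55.845 g Fe in 151.709 g formula = 36.81 wt% Fe.
10.05% − 36.81% gives a difference of -26.76 percentage points.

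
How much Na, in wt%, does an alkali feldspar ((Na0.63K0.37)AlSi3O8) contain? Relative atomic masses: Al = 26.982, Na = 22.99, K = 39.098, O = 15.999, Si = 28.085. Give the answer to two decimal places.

Formula mass = 0.63×22.99 + 0.37×39.098 + 1×26.982 + 3×28.085 + 8×15.999 = 268.179 g/mol, of which 14.484 g is Na.
So Na makes up 14.484/268.179 = 0.0540 of the mass, i.e. 5.40%.

5.40 wt%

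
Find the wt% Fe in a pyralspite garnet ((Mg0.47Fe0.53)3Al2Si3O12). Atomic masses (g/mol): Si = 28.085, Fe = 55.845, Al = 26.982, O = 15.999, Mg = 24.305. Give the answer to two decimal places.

19.59 wt%

M((Mg0.47Fe0.53)3Al2Si3O12) = 453.271 g/mol.
Fe contributes 1.59 × 55.845 = 88.794 g per mole.
88.794/453.271 = 0.1959 → 19.59%.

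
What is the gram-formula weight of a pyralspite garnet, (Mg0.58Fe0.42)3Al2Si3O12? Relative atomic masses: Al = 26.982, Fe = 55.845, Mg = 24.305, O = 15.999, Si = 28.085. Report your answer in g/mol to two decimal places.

The formula mass is the sum 1.74(24.305) + 1.26(55.845) + 2(26.982) + 3(28.085) + 12(15.999).

442.86 g/mol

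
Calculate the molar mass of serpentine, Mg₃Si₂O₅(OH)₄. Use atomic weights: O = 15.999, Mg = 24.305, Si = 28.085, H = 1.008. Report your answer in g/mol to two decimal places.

277.11 g/mol

Mg: 3 × 24.305 = 72.9150
Si: 2 × 28.085 = 56.1700
O: 9 × 15.999 = 143.9910
H: 4 × 1.008 = 4.0320
Summing the contributions gives the formula mass.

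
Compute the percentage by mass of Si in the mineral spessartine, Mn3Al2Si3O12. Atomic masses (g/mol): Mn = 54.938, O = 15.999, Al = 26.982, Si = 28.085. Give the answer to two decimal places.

17.02 wt%

Molar mass of Mn3Al2Si3O12: 3×54.938 + 2×26.982 + 3×28.085 + 12×15.999 = 495.021 g/mol.
Mass of Si per formula unit: 3 × 28.085 = 84.255 g.
Weight fraction Si = 84.255 / 495.021 = 0.1702.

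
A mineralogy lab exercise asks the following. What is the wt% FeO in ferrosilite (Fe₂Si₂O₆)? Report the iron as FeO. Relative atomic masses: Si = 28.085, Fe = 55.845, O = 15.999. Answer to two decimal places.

M(Fe₂Si₂O₆) = 263.854 g/mol; M(FeO) = 71.844 g/mol.
Moles FeO per formula unit = 2 Fe ÷ 1 = 2.0000.
FeO fraction = (2.0000 × 71.844) / 263.854 = 143.688/263.854 = 0.5446.

54.46 wt%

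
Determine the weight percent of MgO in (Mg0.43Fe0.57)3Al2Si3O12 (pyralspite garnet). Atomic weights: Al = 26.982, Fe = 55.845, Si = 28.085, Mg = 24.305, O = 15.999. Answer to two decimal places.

M((Mg0.43Fe0.57)3Al2Si3O12) = 457.055 g/mol; M(MgO) = 40.304 g/mol.
Moles MgO per formula unit = 1.29 Mg ÷ 1 = 1.2900.
MgO fraction = (1.2900 × 40.304) / 457.055 = 51.992/457.055 = 0.1138.

11.38 wt%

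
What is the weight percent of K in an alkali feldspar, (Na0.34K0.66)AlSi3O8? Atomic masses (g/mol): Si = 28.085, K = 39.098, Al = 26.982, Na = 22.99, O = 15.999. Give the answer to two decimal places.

9.46 wt%

Formula mass = 0.34·22.99 + 0.66·39.098 + 1·26.982 + 3·28.085 + 8·15.999 = 272.850 g/mol, of which 25.805 g is K.
So K makes up 25.805/272.850 = 0.0946 of the mass, i.e. 9.46%.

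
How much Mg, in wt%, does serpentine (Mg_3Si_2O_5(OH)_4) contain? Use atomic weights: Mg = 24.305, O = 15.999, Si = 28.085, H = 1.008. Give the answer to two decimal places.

Molar mass of Mg_3Si_2O_5(OH)_4: 3·24.305 + 2·28.085 + 9·15.999 + 4·1.008 = 277.108 g/mol.
Mass of Mg per formula unit: 3 × 24.305 = 72.915 g.
Weight fraction Mg = 72.915 / 277.108 = 0.2631.

26.31 wt%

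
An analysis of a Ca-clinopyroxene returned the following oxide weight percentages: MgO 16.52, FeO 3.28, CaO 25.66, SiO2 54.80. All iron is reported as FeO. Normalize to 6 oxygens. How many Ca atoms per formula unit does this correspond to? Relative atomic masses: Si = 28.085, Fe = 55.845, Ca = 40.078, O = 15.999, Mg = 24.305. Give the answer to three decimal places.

1.003 Ca apfu

MgO: 16.52/40.304 = 0.40988 mol → 0.40988 mol Mg, 0.40988 mol O.
FeO: 3.28/71.844 = 0.04565 mol → 0.04565 mol Fe, 0.04565 mol O.
CaO: 25.66/56.077 = 0.45759 mol → 0.45759 mol Ca, 0.45759 mol O.
SiO2: 54.80/60.083 = 0.91207 mol → 0.91207 mol Si, 1.82414 mol O.
Total oxygen = 2.73726 mol. Normalization factor = 6/2.73726 = 2.19197.
Ca per 6 O = 0.45759 × 2.19197 = 1.003.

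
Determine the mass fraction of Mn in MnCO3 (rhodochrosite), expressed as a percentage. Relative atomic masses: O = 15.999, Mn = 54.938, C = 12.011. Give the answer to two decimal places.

Formula mass = 1·54.938 + 1·12.011 + 3·15.999 = 114.946 g/mol, of which 54.938 g is Mn.
So Mn makes up 54.938/114.946 = 0.4779 of the mass, i.e. 47.79%.

47.79 weight percent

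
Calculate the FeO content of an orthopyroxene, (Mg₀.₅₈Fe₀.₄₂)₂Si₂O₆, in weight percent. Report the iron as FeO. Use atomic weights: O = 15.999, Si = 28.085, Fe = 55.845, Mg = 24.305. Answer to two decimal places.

Formula mass = 227.268 g/mol.
0.84 Fe → 0.8400 mol FeO per formula unit; M(FeO) = 71.844, so FeO mass = 60.349 g.
60.349/227.268 × 100 = 26.55 wt%.

26.55 wt%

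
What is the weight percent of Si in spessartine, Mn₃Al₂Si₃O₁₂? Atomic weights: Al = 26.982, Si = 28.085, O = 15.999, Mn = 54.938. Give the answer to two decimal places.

17.02 wt%

Molar mass of Mn₃Al₂Si₃O₁₂: 3*54.938 + 2*26.982 + 3*28.085 + 12*15.999 = 495.021 g/mol.
Mass of Si per formula unit: 3 × 28.085 = 84.255 g.
Weight fraction Si = 84.255 / 495.021 = 0.1702.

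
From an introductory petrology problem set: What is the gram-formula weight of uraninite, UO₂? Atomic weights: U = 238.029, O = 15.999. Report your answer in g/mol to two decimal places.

The formula mass is the sum 1(238.029) + 2(15.999).

270.03 g/mol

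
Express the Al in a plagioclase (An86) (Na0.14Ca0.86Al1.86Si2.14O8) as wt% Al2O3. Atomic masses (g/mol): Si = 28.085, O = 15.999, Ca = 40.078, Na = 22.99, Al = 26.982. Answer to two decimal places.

34.36 wt%

M(Na0.14Ca0.86Al1.86Si2.14O8) = 275.966 g/mol; M(Al2O3) = 101.961 g/mol.
Moles Al2O3 per formula unit = 1.86 Al ÷ 2 = 0.9300.
Al2O3 fraction = (0.9300 × 101.961) / 275.966 = 94.824/275.966 = 0.3436.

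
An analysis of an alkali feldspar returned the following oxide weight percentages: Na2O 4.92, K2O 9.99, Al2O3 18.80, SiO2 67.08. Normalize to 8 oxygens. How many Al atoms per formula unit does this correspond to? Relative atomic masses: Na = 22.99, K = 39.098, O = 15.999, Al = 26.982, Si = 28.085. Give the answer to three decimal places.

0.993 Al apfu

Na2O: 4.92/61.979 = 0.07938 mol → 0.15876 mol Na, 0.07938 mol O.
K2O: 9.99/94.195 = 0.10606 mol → 0.21212 mol K, 0.10606 mol O.
Al2O3: 18.80/101.961 = 0.18438 mol → 0.36876 mol Al, 0.55314 mol O.
SiO2: 67.08/60.083 = 1.11646 mol → 1.11646 mol Si, 2.23292 mol O.
Total oxygen = 2.97150 mol. Normalization factor = 8/2.97150 = 2.69224.
Al per 8 O = 0.36876 × 2.69224 = 0.993.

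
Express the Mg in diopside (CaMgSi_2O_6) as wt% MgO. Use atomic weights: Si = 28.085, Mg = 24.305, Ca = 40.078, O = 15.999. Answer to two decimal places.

18.61 wt%

Formula mass = 216.547 g/mol.
1 Mg → 1.0000 mol MgO per formula unit; M(MgO) = 40.304, so MgO mass = 40.304 g.
40.304/216.547 × 100 = 18.61 wt%.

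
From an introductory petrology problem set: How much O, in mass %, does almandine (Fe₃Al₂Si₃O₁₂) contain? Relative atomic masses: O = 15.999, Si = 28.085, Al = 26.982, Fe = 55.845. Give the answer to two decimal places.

Formula mass = 3*55.845 + 2*26.982 + 3*28.085 + 12*15.999 = 497.742 g/mol, of which 191.988 g is O.
So O makes up 191.988/497.742 = 0.3857 of the mass, i.e. 38.57%.

38.57 mass %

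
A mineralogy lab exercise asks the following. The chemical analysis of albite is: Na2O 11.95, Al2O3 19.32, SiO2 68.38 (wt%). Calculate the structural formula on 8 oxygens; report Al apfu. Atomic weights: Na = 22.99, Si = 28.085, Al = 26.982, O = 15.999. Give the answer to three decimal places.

Na2O (M=61.979): mol = 0.19281; Na = 0.38562, O = 0.19281.
Al2O3 (M=101.961): mol = 0.18948; Al = 0.37896, O = 0.56844.
SiO2 (M=60.083): mol = 1.13809; Si = 1.13809, O = 2.27618.
ΣO = 3.03743; factor = 8/ΣO = 2.63381.
Al apfu = 0.37896 × 2.63381 = 0.998.

0.998 Al apfu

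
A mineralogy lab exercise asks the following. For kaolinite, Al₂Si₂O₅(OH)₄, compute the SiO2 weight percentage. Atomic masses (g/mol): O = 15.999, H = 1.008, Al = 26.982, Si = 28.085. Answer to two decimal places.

M(Al₂Si₂O₅(OH)₄) = 258.157 g/mol; M(SiO2) = 60.083 g/mol.
Moles SiO2 per formula unit = 2 Si ÷ 1 = 2.0000.
SiO2 fraction = (2.0000 × 60.083) / 258.157 = 120.166/258.157 = 0.4655.

46.55 wt%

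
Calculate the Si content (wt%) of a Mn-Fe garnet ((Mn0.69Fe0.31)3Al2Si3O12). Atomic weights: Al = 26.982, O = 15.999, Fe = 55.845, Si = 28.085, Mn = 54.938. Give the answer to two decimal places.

M((Mn0.69Fe0.31)3Al2Si3O12) = 495.865 g/mol.
Si contributes 3 × 28.085 = 84.255 g per mole.
84.255/495.865 = 0.1699 → 16.99%.

16.99 wt%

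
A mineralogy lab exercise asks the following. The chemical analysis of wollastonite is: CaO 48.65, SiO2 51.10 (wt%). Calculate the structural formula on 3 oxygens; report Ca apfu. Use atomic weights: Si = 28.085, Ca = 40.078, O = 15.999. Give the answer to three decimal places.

48.65 wt% CaO ÷ 56.077 g/mol = 0.86756 mol, giving 0.86756 Ca and 0.86756 O.
51.10 wt% SiO2 ÷ 60.083 g/mol = 0.85049 mol, giving 0.85049 Si and 1.70098 O.
Oxygen sums to 2.56854; scaling by 3/2.56854 = 1.16798 puts the formula on 3 O.
Ca: 0.86756 × 1.16798 = 1.013 atoms per formula unit.

1.013 Ca apfu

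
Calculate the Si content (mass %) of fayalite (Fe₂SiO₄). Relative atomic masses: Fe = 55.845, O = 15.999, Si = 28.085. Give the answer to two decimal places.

13.78 mass %

Molar mass of Fe₂SiO₄: 2×55.845 + 1×28.085 + 4×15.999 = 203.771 g/mol.
Mass of Si per formula unit: 1 × 28.085 = 28.085 g.
Weight fraction Si = 28.085 / 203.771 = 0.1378.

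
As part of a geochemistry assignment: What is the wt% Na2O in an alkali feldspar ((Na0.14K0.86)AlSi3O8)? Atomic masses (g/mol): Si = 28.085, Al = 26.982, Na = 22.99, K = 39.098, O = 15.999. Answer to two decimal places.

M((Na0.14K0.86)AlSi3O8) = 276.072 g/mol; M(Na2O) = 61.979 g/mol.
Moles Na2O per formula unit = 0.14 Na ÷ 2 = 0.0700.
Na2O fraction = (0.0700 × 61.979) / 276.072 = 4.339/276.072 = 0.0157.

1.57 wt%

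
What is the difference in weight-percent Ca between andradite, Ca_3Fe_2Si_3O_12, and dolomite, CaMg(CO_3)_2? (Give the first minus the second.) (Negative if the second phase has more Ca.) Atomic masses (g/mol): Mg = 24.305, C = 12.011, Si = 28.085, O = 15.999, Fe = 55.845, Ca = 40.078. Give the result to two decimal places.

1.93 percentage points

First mineral: 120.234 g Ca in 508.167 g formula = 23.66 wt% Ca.
Second mineral: 40.078 g Ca in 184.399 g formula = 21.73 wt% Ca.
23.66% − 21.73% gives a difference of 1.93 percentage points.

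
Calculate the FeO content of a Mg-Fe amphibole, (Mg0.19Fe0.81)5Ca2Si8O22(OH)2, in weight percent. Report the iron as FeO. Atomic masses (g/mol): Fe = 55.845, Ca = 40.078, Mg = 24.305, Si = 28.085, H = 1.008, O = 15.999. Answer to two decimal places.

Molar mass of (Mg0.19Fe0.81)5Ca2Si8O22(OH)2 = 0.95·24.305 + 4.05·55.845 + 2·40.078 + 8·28.085 + 24·15.999 + 2·1.008 = 940.090 g/mol.
Each formula unit contains 4.05 Fe, equivalent to 4.05/1 = 4.0500 mol FeO.
M(FeO) = 1×55.845 + 1×15.999 = 71.844 g/mol.
Mass of FeO per formula unit = 4.0500 × 71.844 = 290.968 g.
FeO wt% = 290.968 / 940.090 × 100 = 30.95%.

30.95 wt%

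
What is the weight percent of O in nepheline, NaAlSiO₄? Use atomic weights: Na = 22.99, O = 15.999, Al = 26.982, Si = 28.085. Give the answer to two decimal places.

45.05 weight percent

M(NaAlSiO₄) = 142.053 g/mol.
O contributes 4 × 15.999 = 63.996 g per mole.
63.996/142.053 = 0.4505 → 45.05%.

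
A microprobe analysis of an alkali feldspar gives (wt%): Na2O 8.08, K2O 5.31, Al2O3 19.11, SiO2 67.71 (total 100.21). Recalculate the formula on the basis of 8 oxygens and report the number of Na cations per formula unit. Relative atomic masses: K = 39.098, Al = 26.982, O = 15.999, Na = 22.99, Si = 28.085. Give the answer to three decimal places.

Na2O (M=61.979): mol = 0.13037; Na = 0.26074, O = 0.13037.
K2O (M=94.195): mol = 0.05637; K = 0.11274, O = 0.05637.
Al2O3 (M=101.961): mol = 0.18742; Al = 0.37484, O = 0.56226.
SiO2 (M=60.083): mol = 1.12694; Si = 1.12694, O = 2.25388.
ΣO = 3.00288; factor = 8/ΣO = 2.66411.
Na apfu = 0.26074 × 2.66411 = 0.695.

0.695 Na apfu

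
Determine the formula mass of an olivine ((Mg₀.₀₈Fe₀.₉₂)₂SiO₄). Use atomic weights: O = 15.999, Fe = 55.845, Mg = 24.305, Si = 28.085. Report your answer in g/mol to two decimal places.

The formula mass is the sum 0.16*24.305 + 1.84*55.845 + 1*28.085 + 4*15.999.

198.72 g/mol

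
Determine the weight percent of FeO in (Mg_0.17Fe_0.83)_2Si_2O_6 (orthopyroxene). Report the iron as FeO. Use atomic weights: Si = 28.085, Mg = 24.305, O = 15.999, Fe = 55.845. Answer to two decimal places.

47.11 wt%

M((Mg_0.17Fe_0.83)_2Si_2O_6) = 253.130 g/mol; M(FeO) = 71.844 g/mol.
Moles FeO per formula unit = 1.66 Fe ÷ 1 = 1.6600.
FeO fraction = (1.6600 × 71.844) / 253.130 = 119.261/253.130 = 0.4711.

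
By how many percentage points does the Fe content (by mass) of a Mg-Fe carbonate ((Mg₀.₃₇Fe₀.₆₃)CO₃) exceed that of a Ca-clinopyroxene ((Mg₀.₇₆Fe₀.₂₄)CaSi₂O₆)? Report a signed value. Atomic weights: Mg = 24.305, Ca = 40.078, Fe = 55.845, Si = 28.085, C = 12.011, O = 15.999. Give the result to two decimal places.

27.79 percentage points

Fe in (Mg₀.₃₇Fe₀.₆₃)CO₃: molar mass 104.183 g/mol; 0.63×55.845 = 35.182 g → 33.77 wt%.
Fe in (Mg₀.₇₆Fe₀.₂₄)CaSi₂O₆: molar mass 224.117 g/mol; 0.24×55.845 = 13.403 g → 5.98 wt%.
Difference = 33.77 − 5.98 = 27.79 percentage points.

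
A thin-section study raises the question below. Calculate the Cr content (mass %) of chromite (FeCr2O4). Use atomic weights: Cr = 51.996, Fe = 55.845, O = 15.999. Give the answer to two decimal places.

M(FeCr2O4) = 223.833 g/mol.
Cr contributes 2 × 51.996 = 103.992 g per mole.
103.992/223.833 = 0.4646 → 46.46%.

46.46 mass %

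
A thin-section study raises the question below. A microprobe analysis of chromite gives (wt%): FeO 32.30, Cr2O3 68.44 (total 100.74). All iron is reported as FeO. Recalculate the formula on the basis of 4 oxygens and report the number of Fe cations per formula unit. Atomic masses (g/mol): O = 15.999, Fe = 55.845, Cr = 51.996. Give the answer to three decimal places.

0.999 Fe apfu

FeO: 32.30/71.844 = 0.44959 mol → 0.44959 mol Fe, 0.44959 mol O.
Cr2O3: 68.44/151.989 = 0.45030 mol → 0.90060 mol Cr, 1.35090 mol O.
Total oxygen = 1.80049 mol. Normalization factor = 4/1.80049 = 2.22162.
Fe per 4 O = 0.44959 × 2.22162 = 0.999.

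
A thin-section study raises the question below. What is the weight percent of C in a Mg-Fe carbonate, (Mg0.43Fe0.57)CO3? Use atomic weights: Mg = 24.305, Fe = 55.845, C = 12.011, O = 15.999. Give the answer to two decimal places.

M((Mg0.43Fe0.57)CO3) = 102.291 g/mol.
C contributes 1 × 12.011 = 12.011 g per mole.
12.011/102.291 = 0.1174 → 11.74%.

11.74 mass %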